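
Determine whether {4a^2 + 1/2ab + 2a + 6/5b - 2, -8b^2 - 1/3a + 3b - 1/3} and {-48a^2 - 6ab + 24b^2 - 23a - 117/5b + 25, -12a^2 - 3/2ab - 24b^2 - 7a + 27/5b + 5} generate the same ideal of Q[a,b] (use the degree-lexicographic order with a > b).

Yes, the ideals are equal.

For a fixed monomial order, each ideal has a unique reduced Gröbner basis; comparing bases decides equality.
Buchberger on the first generating set:
f_1 = 4a^2 + 1/2ab + 2a + 6/5b - 2, LT = a^2.
f_2 = -8b^2 - 1/3a + 3b - 1/3, LT = b^2.

The S-polynomials (S(f_1,f_2)) all reduce to 0 modulo the current basis, so we have a Gröbner basis.
Inter-reduce: drop elements whose leading term is divisible by another's, tail-reduce, and make monic.
Reduced Gröbner basis: {a^2 + 1/8ab + 1/2a + 3/10b - 1/2, b^2 + 1/24a - 3/8b + 1/24}.

Buchberger on the second generating set:
h_1 = -48a^2 - 6ab + 24b^2 - 23a - 117/5b + 25, LT = a^2.
h_2 = -12a^2 - 3/2ab - 24b^2 - 7a + 27/5b + 5, LT = a^2.

S(h_1,h_2): lcm = a^2. S = -5/2b^2 - 5/48a + 15/16b - 5/48.
  leading term b^2: no divisor's leading term divides it; move -5/2b^2 to the remainder.
  leading term a: no divisor's leading term divides it; move -5/48a to the remainder.
  leading term b: no divisor's leading term divides it; move 15/16b to the remainder.
  leading term 1: no divisor's leading term divides it; move -5/48 to the remainder.
  remainder -5/2b^2 - 5/48a + 15/16b - 5/48 ≠ 0; add k_3 = -5/2b^2 - 5/48a + 15/16b - 5/48 to the basis.

The other S-polynomials (S(h_1,k_3), S(h_2,k_3)) all reduce to 0 modulo the current basis, so we have a Gröbner basis.
Inter-reduce: drop elements whose leading term is divisible by another's, tail-reduce, and make monic.
Reduced Gröbner basis: {a^2 + 1/8ab + 1/2a + 3/10b - 1/2, b^2 + 1/24a - 3/8b + 1/24}.

The two bases agree; hence the ideals are identical.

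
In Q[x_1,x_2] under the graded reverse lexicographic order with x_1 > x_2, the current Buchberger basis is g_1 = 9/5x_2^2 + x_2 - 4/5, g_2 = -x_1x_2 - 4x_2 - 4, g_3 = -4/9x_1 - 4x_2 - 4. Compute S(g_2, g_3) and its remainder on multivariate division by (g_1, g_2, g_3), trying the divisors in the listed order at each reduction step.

S(g_2, g_3) = -9x_2^2 - 5x_2 + 4; remainder on division = 0.

lcm(LM(g_2), LM(g_3)) = x_1x_2.
S = (lcm/LT(g_2))·g_2 − (lcm/LT(g_3))·g_3 = -9x_2^2 - 5x_2 + 4.
Reduce S modulo (g_1, g_2, g_3) in that order:
  leading term x_2^2: subtract (-5)·g_1 from -9x_2^2 - 5x_2 + 4 → 0
The remainder is 0, so this S-polynomial contributes no new basis element.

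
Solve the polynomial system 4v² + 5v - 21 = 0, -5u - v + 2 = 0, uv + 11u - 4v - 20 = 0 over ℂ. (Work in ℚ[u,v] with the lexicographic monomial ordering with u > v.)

{(1, -3)}

Compute a lex Gröbner basis by Buchberger's algorithm.
f_1 = 4v² + 5v - 21, LT = v².
f_2 = -5u - v + 2, LT = u.
f_3 = uv + 11u - 4v - 20, LT = uv.

S(f_1,f_3): lcm = uv². S = -39/4uv - 21/4u + 4v² + 20v.
  leading term uv: subtract (39/20v)·f_2 from -39/4uv - 21/4u + 4v² + 20v → -21/4u + 119/20v² + 161/10v
  leading term u: subtract (21/20)·f_2 from -21/4u + 119/20v² + 161/10v → 119/20v² + 343/20v - 21/10
  leading term v²: subtract (119/80)·f_1 from 119/20v² + 343/20v - 21/10 → 777/80v + 2331/80
  leading term v: no divisor's leading term divides it; move 777/80v to the remainder.
  leading term 1: no divisor's leading term divides it; move 2331/80 to the remainder.
  remainder 777/80v + 2331/80 ≠ 0; add h_4 = 777/80v + 2331/80 to the basis.

The other S-polynomials (S(f_1,f_2), S(f_2,f_3), S(f_1,h_4), S(f_2,h_4), S(f_3,h_4)) all reduce to 0 modulo the current basis, so we have a Gröbner basis.
Inter-reduce: drop elements whose leading term is divisible by another's, tail-reduce, and make monic.
Reduced Gröbner basis: {u - 1, v + 3}.

Since the basis is lex-ordered, v + 3 is univariate in v. Its roots are {-3}. Back-substituting each root into the other basis elements fixes the other coordinates.
  v = -3: the earlier basis element becomes u - 1 = 0, giving u = 1 — point (1, -3).
Substituting each solution back into the original system confirms all equations vanish.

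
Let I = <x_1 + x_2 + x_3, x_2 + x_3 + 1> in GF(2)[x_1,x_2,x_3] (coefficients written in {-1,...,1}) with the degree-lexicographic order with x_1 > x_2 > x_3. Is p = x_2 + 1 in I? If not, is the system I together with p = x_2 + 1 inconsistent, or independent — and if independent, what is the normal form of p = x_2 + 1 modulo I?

First compute the reduced Gröbner basis of I by Buchberger's algorithm.
f_1 = x_1 + x_2 + x_3, LT = x_1.
f_2 = x_2 + x_3 + 1, LT = x_2.

The S-polynomials (S(f_1,f_2)) all reduce to 0 modulo the current basis, so we have a Gröbner basis.
Inter-reduce: drop elements whose leading term is divisible by another's, tail-reduce, and make monic.
Reduced Gröbner basis: {x_1 + 1, x_2 + x_3 + 1}.
Label its elements g_1 = x_1 + 1, g_2 = x_2 + x_3 + 1.

Reduce p = x_2 + 1 modulo G:
  leading term x_2: subtract (1)·g_2 from x_2 + 1 → x_3
  leading term x_3: no divisor's leading term divides it; move x_3 to the remainder.
  normal form = x_3.
The normal form is nonzero, so p ∉ I. Since p minus its normal form lies in I, I + (p) = I + (r) where r = x_3; decide whether this ideal is the whole ring.
Run Buchberger on G together with r (pairs among the g_i already reduce to 0 since G is a Gröbner basis):
g_1 = x_1 + 1, LT = x_1.
g_2 = x_2 + x_3 + 1, LT = x_2.
r = x_3, LT = x_3.

The S-polynomials (S(g_1,g_2), S(g_1,r), S(g_2,r)) all reduce to 0 modulo the current basis, so we have a Gröbner basis.
Inter-reduce: drop elements whose leading term is divisible by another's, tail-reduce, and make monic.
Reduced Gröbner basis: {x_1 + 1, x_2 + 1, x_3}.
The reduced Gröbner basis of I + (p) is {x_1 + 1, x_2 + 1, x_3} ≠ {1}, a proper ideal, so the enlarged system stays consistent: p is independent of I, with normal form x_3.

Ideal membership is decidable via reduction modulo a Gröbner basis.

x_2 + 1 is independent of I; its normal form modulo I is x_3.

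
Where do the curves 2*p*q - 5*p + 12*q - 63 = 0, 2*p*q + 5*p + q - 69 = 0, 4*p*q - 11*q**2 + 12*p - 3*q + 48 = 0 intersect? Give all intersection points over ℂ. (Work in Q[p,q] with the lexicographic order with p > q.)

Compute a lex Gröbner basis by Buchberger's algorithm.
f_1 = 2*p*q - 5*p + 12*q - 63, LT = p*q.
f_2 = 2*p*q + 5*p + q - 69, LT = p*q.
f_3 = 4*p*q + 12*p - 11*q**2 - 3*q + 48, LT = p*q.

S(f_1,f_2): lcm = p*q. S = -5*p + 11/2*q + 3.
  leading term p: no divisor's leading term divides it; move -5*p to the remainder.
  leading term q: no divisor's leading term divides it; move 11/2*q to the remainder.
  leading term 1: no divisor's leading term divides it; move 3 to the remainder.
  remainder -5*p + 11/2*q + 3 ≠ 0; add h_4 = -5*p + 11/2*q + 3 to the basis.

S(f_1,f_3): lcm = p*q. S = -11/2*p + 11/4*q**2 + 27/4*q - 87/2.
  leading term p: subtract (11/10)·h_4 from -11/2*p + 11/4*q**2 + 27/4*q - 87/2 → 11/4*q**2 + 7/10*q - 234/5
  leading term q**2: no divisor's leading term divides it; move 11/4*q**2 to the remainder.
  leading term q: no divisor's leading term divides it; move 7/10*q to the remainder.
  leading term 1: no divisor's leading term divides it; move -234/5 to the remainder.
  remainder 11/4*q**2 + 7/10*q - 234/5 ≠ 0; add h_5 = 11/4*q**2 + 7/10*q - 234/5 to the basis.

S(f_2,f_3): lcm = p*q. S = -1/2*p + 11/4*q**2 + 5/4*q - 93/2.
  leading term p: subtract (1/10)·h_4 from -1/2*p + 11/4*q**2 + 5/4*q - 93/2 → 11/4*q**2 + 7/10*q - 234/5
  leading term q**2: subtract (1)·h_5 from 11/4*q**2 + 7/10*q - 234/5 → 0
  remainder 0.

S(f_1,h_4): lcm = p*q. S = -5/2*p + 11/10*q**2 + 33/5*q - 63/2.
  leading term p: subtract (1/2)·h_4 from -5/2*p + 11/10*q**2 + 33/5*q - 63/2 → 11/10*q**2 + 77/20*q - 33
  leading term q**2: subtract (2/5)·h_5 from 11/10*q**2 + 77/20*q - 33 → 357/100*q - 357/25
  leading term q: no divisor's leading term divides it; move 357/100*q to the remainder.
  leading term 1: no divisor's leading term divides it; move -357/25 to the remainder.
  remainder 357/100*q - 357/25 ≠ 0; add h_6 = 357/100*q - 357/25 to the basis.

S(f_2,h_4): lcm = p*q. S = 5/2*p + 11/10*q**2 + 11/10*q - 69/2.
  leading term p: subtract (-1/2)·h_4 from 5/2*p + 11/10*q**2 + 11/10*q - 69/2 → 11/10*q**2 + 77/20*q - 33
  leading term q**2: subtract (2/5)·h_5 from 11/10*q**2 + 77/20*q - 33 → 357/100*q - 357/25
  leading term q: subtract (1)·h_6 from 357/100*q - 357/25 → 0
  remainder 0.

S(f_3,h_4): lcm = p*q. S = 3*p - 33/20*q**2 - 3/20*q + 12.
  leading term p: subtract (-3/5)·h_4 from 3*p - 33/20*q**2 - 3/20*q + 12 → -33/20*q**2 + 63/20*q + 69/5
  leading term q**2: subtract (-3/5)·h_5 from -33/20*q**2 + 63/20*q + 69/5 → 357/100*q - 357/25
  leading term q: subtract (1)·h_6 from 357/100*q - 357/25 → 0
  remainder 0.

S(f_1,h_5): lcm = p*q**2. S = -303/110*p*q + 936/55*p + 6*q**2 - 63/2*q.
  leading term p*q: subtract (-303/220)·f_1 from -303/110*p*q + 936/55*p + 6*q**2 - 63/2*q → 2229/220*p + 6*q**2 - 1647/110*q - 19089/220
  leading term p: subtract (-2229/1100)·h_4 from 2229/220*p + 6*q**2 - 1647/110*q - 19089/220 → 6*q**2 - 8421/2200*q - 44379/550
  leading term q**2: subtract (24/11)·h_5 from 6*q**2 - 8421/2200*q - 44379/550 → -1071/200*q + 1071/50
  leading term q: subtract (-3/2)·h_6 from -1071/200*q + 1071/50 → 0
  remainder 0.

S(f_2,h_5): lcm = p*q**2. S = 247/110*p*q + 936/55*p + 1/2*q**2 - 69/2*q.
  leading term p*q: subtract (247/220)·f_1 from 247/110*p*q + 936/55*p + 1/2*q**2 - 69/2*q → 4979/220*p + 1/2*q**2 - 5277/110*q + 15561/220
  leading term p: subtract (-4979/1100)·h_4 from 4979/220*p + 1/2*q**2 - 5277/110*q + 15561/220 → 1/2*q**2 - 50771/2200*q + 46371/550
  leading term q**2: subtract (2/11)·h_5 from 1/2*q**2 - 50771/2200*q + 46371/550 → -4641/200*q + 4641/50
  leading term q: subtract (-13/2)·h_6 from -4641/200*q + 4641/50 → 0
  remainder 0.

S(f_3,h_5): lcm = p*q**2. S = 151/55*p*q + 936/55*p - 11/4*q**3 - 3/4*q**2 + 12*q.
  leading term p*q: subtract (151/110)·f_1 from 151/55*p*q + 936/55*p - 11/4*q**3 - 3/4*q**2 + 12*q → 2627/110*p - 11/4*q**3 - 3/4*q**2 - 246/55*q + 9513/110
  leading term p: subtract (-2627/550)·h_4 from 2627/110*p - 11/4*q**3 - 3/4*q**2 - 246/55*q + 9513/110 → -11/4*q**3 - 3/4*q**2 + 23977/1100*q + 27723/275
  leading term q**3: subtract (-q)·h_5 from -11/4*q**3 - 3/4*q**2 + 23977/1100*q + 27723/275 → -1/20*q**2 - 27503/1100*q + 27723/275
  leading term q**2: subtract (-1/55)·h_5 from -1/20*q**2 - 27503/1100*q + 27723/275 → -2499/100*q + 2499/25
  leading term q: subtract (-7)·h_6 from -2499/100*q + 2499/25 → 0
  remainder 0.

S(h_4,h_5): leading monomials are coprime, so the S-polynomial reduces to 0 (Buchberger's first criterion).
S(f_1,h_6): lcm = p*q. S = 3/2*p + 6*q - 63/2.
  leading term p: subtract (-3/10)·h_4 from 3/2*p + 6*q - 63/2 → 153/20*q - 153/5
  leading term q: subtract (15/7)·h_6 from 153/20*q - 153/5 → 0
  remainder 0.

S(f_2,h_6): lcm = p*q. S = 13/2*p + 1/2*q - 69/2.
  leading term p: subtract (-13/10)·h_4 from 13/2*p + 1/2*q - 69/2 → 153/20*q - 153/5
  leading term q: subtract (15/7)·h_6 from 153/20*q - 153/5 → 0
  remainder 0.

S(f_3,h_6): lcm = p*q. S = 7*p - 11/4*q**2 - 3/4*q + 12.
  leading term p: subtract (-7/5)·h_4 from 7*p - 11/4*q**2 - 3/4*q + 12 → -11/4*q**2 + 139/20*q + 81/5
  leading term q**2: subtract (-1)·h_5 from -11/4*q**2 + 139/20*q + 81/5 → 153/20*q - 153/5
  leading term q: subtract (15/7)·h_6 from 153/20*q - 153/5 → 0
  remainder 0.

S(h_4,h_6): leading monomials are coprime, so the S-polynomial reduces to 0 (Buchberger's first criterion).
S(h_5,h_6): lcm = q**2. S = 234/55*q - 936/55.
  leading term q: subtract (1560/1309)·h_6 from 234/55*q - 936/55 → 0
  remainder 0.

Every S-polynomial of the final basis reduces to 0, so we have a Gröbner basis.
Inter-reduce: drop elements whose leading term is divisible by another's, tail-reduce, and make monic.
Reduced Gröbner basis: {p - 5, q - 4}.

Elimination: the polynomial q - 4 lies in the elimination ideal for q, so q ∈ {4}. For each such q, the remaining basis elements (now univariate) give the rest of the solution.
  q = 4: the earlier basis element becomes p - 5 = 0, giving p = 5 — point (5, 4).

{(5, 4)}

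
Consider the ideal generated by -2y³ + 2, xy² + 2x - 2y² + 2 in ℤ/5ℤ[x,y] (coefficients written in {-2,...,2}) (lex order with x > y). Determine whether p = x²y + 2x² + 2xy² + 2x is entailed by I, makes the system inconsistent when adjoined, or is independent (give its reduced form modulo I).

x²y + 2x² + 2xy² + 2x is independent of I; its normal form modulo I is -2y² + 2y.

First compute the reduced Gröbner basis of I by Buchberger's algorithm.
f_1 = -2y³ + 2, LT = y³.
f_2 = xy² + 2x - 2y² + 2, LT = xy².

S(f_1,f_2): lcm = xy³. S = -2xy - x + 2y³ - 2y.
  reduce S modulo (f_1, f_2):
  remainder -2xy - x - 2y + 2 ≠ 0; add h_3 = -2xy - x - 2y + 2 to the basis.

S(f_2,h_3): lcm = xy². S = 2xy + 2x + 2y² + y + 2.
  reduce S modulo (f_1, f_2, h_3):
  remainder x + 2y² - y - 1 ≠ 0; add h_4 = x + 2y² - y - 1 to the basis.

The other S-polynomials (S(f_1,h_3), S(f_1,h_4), S(f_2,h_4), S(h_3,h_4)) all reduce to 0 modulo the current basis, so we have a Gröbner basis.
Inter-reduce: drop elements whose leading term is divisible by another's, tail-reduce, and make monic.
Reduced Gröbner basis: {x + 2y² - y - 1, y³ - 1}.
Label its elements g_1 = x + 2y² - y - 1, g_2 = y³ - 1.

Reduce p = x²y + 2x² + 2xy² + 2x modulo G:
  leading term x²y: subtract (xy)·g_1 from x²y + 2x² + 2xy² + 2x → 2x² - 2xy³ - 2xy² + xy + 2x
  leading term x²: subtract (2x)·g_1 from 2x² - 2xy³ - 2xy² + xy + 2x → -2xy³ - xy² - 2xy - x
  leading term xy³: subtract (-2y³)·g_1 from -2xy³ - xy² - 2xy - x → -xy² - 2xy - x - y⁵ - 2y⁴ - 2y³
  leading term xy²: subtract (-y²)·g_1 from -xy² - 2xy - x - y⁵ - 2y⁴ - 2y³ → -2xy - x - y⁵ + 2y³ - y²
  leading term xy: subtract (-2y)·g_1 from -2xy - x - y⁵ + 2y³ - y² → -x - y⁵ + y³ + 2y² - 2y
  leading term x: subtract (-1)·g_1 from -x - y⁵ + y³ + 2y² - 2y → -y⁵ + y³ - y² + 2y - 1
  leading term y⁵: subtract (-y²)·g_2 from -y⁵ + y³ - y² + 2y - 1 → y³ - 2y² + 2y - 1
  leading term y³: subtract (1)·g_2 from y³ - 2y² + 2y - 1 → -2y² + 2y
  leading term y²: no divisor's leading term divides it; move -2y² to the remainder.
  leading term y: no divisor's leading term divides it; move 2y to the remainder.
  normal form = -2y² + 2y.
The normal form is nonzero, so p ∉ I. Since p minus its normal form lies in I, I + (p) = I + (r) where r = -2y² + 2y; decide whether this ideal is the whole ring.
Run Buchberger on G together with r (pairs among the g_i already reduce to 0 since G is a Gröbner basis):
g_1 = x + 2y² - y - 1, LT = x.
g_2 = y³ - 1, LT = y³.
r = -2y² + 2y, LT = y².

S(g_2,r): lcm = y³. S = y² - 1.
  reduce S modulo (g_1, g_2, r):
  remainder y - 1 ≠ 0; add m_4 = y - 1 to the basis.

The other S-polynomials (S(g_1,g_2), S(g_1,r), S(g_1,m_4), S(g_2,m_4), S(r,m_4)) all reduce to 0 modulo the current basis, so we have a Gröbner basis.
Inter-reduce: drop elements whose leading term is divisible by another's, tail-reduce, and make monic.
Reduced Gröbner basis: {x, y - 1}.
The reduced Gröbner basis of I + (p) is {x, y - 1} ≠ {1}, a proper ideal, so the enlarged system stays consistent: p is independent of I, with normal form -2y² + 2y.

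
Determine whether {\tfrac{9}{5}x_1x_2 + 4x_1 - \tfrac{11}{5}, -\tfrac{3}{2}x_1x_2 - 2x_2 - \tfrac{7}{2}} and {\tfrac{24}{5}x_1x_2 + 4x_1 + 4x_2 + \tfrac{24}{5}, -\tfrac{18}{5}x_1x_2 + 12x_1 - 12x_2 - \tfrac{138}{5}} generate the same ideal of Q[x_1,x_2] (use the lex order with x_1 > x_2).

Since reduced Gröbner bases are canonical representatives of ideals under a given ordering, it suffices to compute and compare them.
Buchberger on the first generating set:
f_1 = \tfrac{9}{5}x_1x_2 + 4x_1 - \tfrac{11}{5}, LT = x_1x_2.
f_2 = -\tfrac{3}{2}x_1x_2 - 2x_2 - \tfrac{7}{2}, LT = x_1x_2.

S(f_1,f_2): lcm = x_1x_2. S = \tfrac{20}{9}x_1 - \tfrac{4}{3}x_2 - \tfrac{32}{9}.
  reduce S modulo (f_1, f_2):
  remainder \tfrac{20}{9}x_1 - \tfrac{4}{3}x_2 - \tfrac{32}{9} ≠ 0; add g_3 = \tfrac{20}{9}x_1 - \tfrac{4}{3}x_2 - \tfrac{32}{9} to the basis.

S(f_1,g_3): lcm = x_1x_2. S = \tfrac{20}{9}x_1 + \tfrac{3}{5}x_2^{2} + \tfrac{8}{5}x_2 - \tfrac{11}{9}.
  reduce S modulo (f_1, f_2, g_3):
  remainder \tfrac{3}{5}x_2^{2} + \tfrac{44}{15}x_2 + \tfrac{7}{3} ≠ 0; add g_4 = \tfrac{3}{5}x_2^{2} + \tfrac{44}{15}x_2 + \tfrac{7}{3} to the basis.

The other S-polynomials (S(f_2,g_3), S(f_1,g_4), S(f_2,g_4), S(g_3,g_4)) all reduce to 0 modulo the current basis, so we have a Gröbner basis.
Inter-reduce: drop elements whose leading term is divisible by another's, tail-reduce, and make monic.
Reduced Gröbner basis: {x_1 - \tfrac{3}{5}x_2 - \tfrac{8}{5}, x_2^{2} + \tfrac{44}{9}x_2 + \tfrac{35}{9}}.

Buchberger on the second generating set:
h_1 = \tfrac{24}{5}x_1x_2 + 4x_1 + 4x_2 + \tfrac{24}{5}, LT = x_1x_2.
h_2 = -\tfrac{18}{5}x_1x_2 + 12x_1 - 12x_2 - \tfrac{138}{5}, LT = x_1x_2.

S(h_1,h_2): lcm = x_1x_2. S = \tfrac{25}{6}x_1 - \tfrac{5}{2}x_2 - \tfrac{20}{3}.
  reduce S modulo (h_1, h_2):
  remainder \tfrac{25}{6}x_1 - \tfrac{5}{2}x_2 - \tfrac{20}{3} ≠ 0; add k_3 = \tfrac{25}{6}x_1 - \tfrac{5}{2}x_2 - \tfrac{20}{3} to the basis.

S(h_1,k_3): lcm = x_1x_2. S = \tfrac{5}{6}x_1 + \tfrac{3}{5}x_2^{2} + \tfrac{73}{30}x_2 + 1.
  reduce S modulo (h_1, h_2, k_3):
  remainder \tfrac{3}{5}x_2^{2} + \tfrac{44}{15}x_2 + \tfrac{7}{3} ≠ 0; add k_4 = \tfrac{3}{5}x_2^{2} + \tfrac{44}{15}x_2 + \tfrac{7}{3} to the basis.

The other S-polynomials (S(h_2,k_3), S(h_1,k_4), S(h_2,k_4), S(k_3,k_4)) all reduce to 0 modulo the current basis, so we have a Gröbner basis.
Inter-reduce: drop elements whose leading term is divisible by another's, tail-reduce, and make monic.
Reduced Gröbner basis: {x_1 - \tfrac{3}{5}x_2 - \tfrac{8}{5}, x_2^{2} + \tfrac{44}{9}x_2 + \tfrac{35}{9}}.

These coincide, so the ideals are equal.

Yes, the ideals are equal.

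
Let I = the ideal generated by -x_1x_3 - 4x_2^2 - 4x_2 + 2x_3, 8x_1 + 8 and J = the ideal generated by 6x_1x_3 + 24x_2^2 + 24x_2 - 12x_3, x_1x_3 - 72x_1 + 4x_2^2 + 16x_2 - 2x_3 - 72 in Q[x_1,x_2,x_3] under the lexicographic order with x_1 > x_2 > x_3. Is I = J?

For a fixed monomial order, each ideal has a unique reduced Gröbner basis; comparing bases decides equality.
Buchberger on the first generating set:
f_1 = -x_1x_3 - 4x_2^2 - 4x_2 + 2x_3, LT = x_1x_3.
f_2 = 8x_1 + 8, LT = x_1.

S(f_1,f_2): lcm = x_1x_3. S = 4x_2^2 + 4x_2 - 3x_3.
  reduce S modulo (f_1, f_2):
  remainder 4x_2^2 + 4x_2 - 3x_3 ≠ 0; add g_3 = 4x_2^2 + 4x_2 - 3x_3 to the basis.

The other S-polynomials (S(f_1,g_3), S(f_2,g_3)) all reduce to 0 modulo the current basis, so we have a Gröbner basis.
Inter-reduce: drop elements whose leading term is divisible by another's, tail-reduce, and make monic.
Reduced Gröbner basis: {x_1 + 1, x_2^2 + x_2 - 3/4x_3}.

Buchberger on the second generating set:
h_1 = 6x_1x_3 + 24x_2^2 + 24x_2 - 12x_3, LT = x_1x_3.
h_2 = x_1x_3 - 72x_1 + 4x_2^2 + 16x_2 - 2x_3 - 72, LT = x_1x_3.

S(h_1,h_2): lcm = x_1x_3. S = 72x_1 - 12x_2 + 72.
  reduce S modulo (h_1, h_2):
  remainder 72x_1 - 12x_2 + 72 ≠ 0; add k_3 = 72x_1 - 12x_2 + 72 to the basis.

S(h_1,k_3): lcm = x_1x_3. S = 4x_2^2 + 1/6x_2x_3 + 4x_2 - 3x_3.
  reduce S modulo (h_1, h_2, k_3):
  remainder 4x_2^2 + 1/6x_2x_3 + 4x_2 - 3x_3 ≠ 0; add k_4 = 4x_2^2 + 1/6x_2x_3 + 4x_2 - 3x_3 to the basis.

The other S-polynomials (S(h_2,k_3), S(h_1,k_4), S(h_2,k_4), S(k_3,k_4)) all reduce to 0 modulo the current basis, so we have a Gröbner basis.
Inter-reduce: drop elements whose leading term is divisible by another's, tail-reduce, and make monic.
Reduced Gröbner basis: {x_1 - 1/6x_2 + 1, x_2^2 + 1/24x_2x_3 + x_2 - 3/4x_3}.

The bases are distinct; the ideals are different.

No, the ideals differ.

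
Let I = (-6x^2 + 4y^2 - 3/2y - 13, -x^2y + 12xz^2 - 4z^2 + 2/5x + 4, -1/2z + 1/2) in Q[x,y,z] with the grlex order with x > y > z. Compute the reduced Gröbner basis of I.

f_1 = -6x^2 + 4y^2 - 3/2y - 13, LT = x^2.
f_2 = -x^2y + 12xz^2 - 4z^2 + 2/5x + 4, LT = x^2y.
f_3 = -1/2z + 1/2, LT = z.

S(f_1,f_2): lcm = x^2y. S = 12xz^2 - 2/3y^3 + 1/4y^2 - 4z^2 + 2/5x + 13/6y + 4.
  leading term xz^2: subtract (-24xz)·f_3 from 12xz^2 - 2/3y^3 + 1/4y^2 - 4z^2 + 2/5x + 13/6y + 4 → -2/3y^3 + 12xz + 1/4y^2 - 4z^2 + 2/5x + 13/6y + 4
  leading term y^3: no divisor's leading term divides it; move -2/3y^3 to the remainder.
  leading term xz: subtract (-24x)·f_3 from 12xz + 1/4y^2 - 4z^2 + 2/5x + 13/6y + 4 → 1/4y^2 - 4z^2 + 62/5x + 13/6y + 4
  leading term y^2: no divisor's leading term divides it; move 1/4y^2 to the remainder.
  leading term z^2: subtract (8z)·f_3 from -4z^2 + 62/5x + 13/6y + 4 → 62/5x + 13/6y - 4z + 4
  leading term x: no divisor's leading term divides it; move 62/5x to the remainder.
  leading term y: no divisor's leading term divides it; move 13/6y to the remainder.
  leading term z: subtract (8)·f_3 from -4z + 4 → 0
  remainder -2/3y^3 + 1/4y^2 + 62/5x + 13/6y ≠ 0; add g_4 = -2/3y^3 + 1/4y^2 + 62/5x + 13/6y to the basis.

The other S-polynomials (S(f_1,f_3), S(f_2,f_3), S(f_1,g_4), S(f_2,g_4), S(f_3,g_4)) all reduce to 0 modulo the current basis, so we have a Gröbner basis.
Inter-reduce: drop elements whose leading term is divisible by another's, tail-reduce, and make monic.

G = {y^3 - 3/8y^2 - 93/5x - 13/4y, x^2 - 2/3y^2 + 1/4y + 13/6, z - 1}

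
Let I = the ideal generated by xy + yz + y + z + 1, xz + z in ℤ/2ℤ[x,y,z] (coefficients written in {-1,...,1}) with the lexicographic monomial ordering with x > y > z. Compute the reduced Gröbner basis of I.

G = {xy + yz + y + z + 1, xz + z, yz² + z² + z}

f_1 = xy + yz + y + z + 1, LT = xy.
f_2 = xz + z, LT = xz.

S(f_1,f_2): lcm = xyz. S = yz² + z² + z.
  leading term yz²: no divisor's leading term divides it; move yz² to the remainder.
  leading term z²: no divisor's leading term divides it; move z² to the remainder.
  leading term z: no divisor's leading term divides it; move z to the remainder.
  remainder yz² + z² + z ≠ 0; add g_3 = yz² + z² + z to the basis.

The other S-polynomials (S(f_1,g_3), S(f_2,g_3)) all reduce to 0 modulo the current basis, so we have a Gröbner basis.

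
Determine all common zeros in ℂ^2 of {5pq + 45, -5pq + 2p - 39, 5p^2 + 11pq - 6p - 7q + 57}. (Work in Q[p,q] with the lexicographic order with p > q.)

Compute a lex Gröbner basis by Buchberger's algorithm.
f_1 = 5pq + 45, LT = pq.
f_2 = -5pq + 2p - 39, LT = pq.
f_3 = 5p^2 + 11pq - 6p - 7q + 57, LT = p^2.

S(f_1,f_2): lcm = pq. S = 2/5p + 6/5.
  leading term p: no divisor's leading term divides it; move 2/5p to the remainder.
  leading term 1: no divisor's leading term divides it; move 6/5 to the remainder.
  remainder 2/5p + 6/5 ≠ 0; add h_4 = 2/5p + 6/5 to the basis.

S(f_1,f_3): lcm = p^2q. S = -11/5pq^2 + 6/5pq + 9p + 7/5q^2 - 57/5q.
  leading term pq^2: subtract (-11/25q)·f_1 from -11/5pq^2 + 6/5pq + 9p + 7/5q^2 - 57/5q → 6/5pq + 9p + 7/5q^2 + 42/5q
  leading term pq: subtract (6/25)·f_1 from 6/5pq + 9p + 7/5q^2 + 42/5q → 9p + 7/5q^2 + 42/5q - 54/5
  leading term p: subtract (45/2)·h_4 from 9p + 7/5q^2 + 42/5q - 54/5 → 7/5q^2 + 42/5q - 189/5
  leading term q^2: no divisor's leading term divides it; move 7/5q^2 to the remainder.
  leading term q: no divisor's leading term divides it; move 42/5q to the remainder.
  leading term 1: no divisor's leading term divides it; move -189/5 to the remainder.
  remainder 7/5q^2 + 42/5q - 189/5 ≠ 0; add h_5 = 7/5q^2 + 42/5q - 189/5 to the basis.

S(f_2,f_3): lcm = p^2q. S = -2/5p^2 - 11/5pq^2 + 6/5pq + 39/5p + 7/5q^2 - 57/5q.
  leading term p^2: subtract (-2/25)·f_3 from -2/5p^2 - 11/5pq^2 + 6/5pq + 39/5p + 7/5q^2 - 57/5q → -11/5pq^2 + 52/25pq + 183/25p + 7/5q^2 - 299/25q + 114/25
  leading term pq^2: subtract (-11/25q)·f_1 from -11/5pq^2 + 52/25pq + 183/25p + 7/5q^2 - 299/25q + 114/25 → 52/25pq + 183/25p + 7/5q^2 + 196/25q + 114/25
  leading term pq: subtract (52/125)·f_1 from 52/25pq + 183/25p + 7/5q^2 + 196/25q + 114/25 → 183/25p + 7/5q^2 + 196/25q - 354/25
  leading term p: subtract (183/10)·h_4 from 183/25p + 7/5q^2 + 196/25q - 354/25 → 7/5q^2 + 196/25q - 903/25
  leading term q^2: subtract (1)·h_5 from 7/5q^2 + 196/25q - 903/25 → -14/25q + 42/25
  leading term q: no divisor's leading term divides it; move -14/25q to the remainder.
  leading term 1: no divisor's leading term divides it; move 42/25 to the remainder.
  remainder -14/25q + 42/25 ≠ 0; add h_6 = -14/25q + 42/25 to the basis.

The other S-polynomials (S(f_1,h_4), S(f_2,h_4), S(f_3,h_4), S(f_1,h_5), S(f_2,h_5), S(f_3,h_5), S(h_4,h_5), S(f_1,h_6), S(f_2,h_6), S(f_3,h_6), S(h_4,h_6), S(h_5,h_6)) all reduce to 0 modulo the current basis, so we have a Gröbner basis.
Inter-reduce: drop elements whose leading term is divisible by another's, tail-reduce, and make monic.
Reduced Gröbner basis: {p + 3, q - 3}.

The lex basis is triangular: the last element involves only q. Solving q - 3 = 0 gives q ∈ {3}; substituting each value into the earlier elements determines the remaining variables.
  q = 3: the earlier basis element becomes p + 3 = 0, giving p = -3 — point (-3, 3).
Check: every point annihilates each of the original generators.

{(-3, 3)}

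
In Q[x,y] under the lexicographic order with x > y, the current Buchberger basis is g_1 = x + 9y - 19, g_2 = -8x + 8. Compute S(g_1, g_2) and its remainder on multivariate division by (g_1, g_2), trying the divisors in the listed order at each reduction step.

S(g_1, g_2) = 9y - 18; remainder on division = 9y - 18.

lcm(LM(g_1), LM(g_2)) = x.
S = (lcm/LT(g_1))·g_1 − (lcm/LT(g_2))·g_2 = 9y - 18.
Reduce S modulo (g_1, g_2) in that order:
  leading term y: no divisor's leading term divides it; move 9y to the remainder.
  leading term 1: no divisor's leading term divides it; move -18 to the remainder.
The remainder 9y - 18 is nonzero, so it would be added as the next basis element.
An S-polynomial is built so that the two leading terms cancel; whether anything survives reduction is exactly the Gröbner-basis criterion.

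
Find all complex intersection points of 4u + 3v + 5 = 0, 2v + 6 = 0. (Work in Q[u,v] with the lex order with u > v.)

Compute a lex Gröbner basis by Buchberger's algorithm.
f_1 = 4u + 3v + 5, LT = u.
f_2 = 2v + 6, LT = v.

S(f_1,f_2): leading monomials are coprime, so the S-polynomial reduces to 0 (Buchberger's first criterion).
Every S-polynomial of the final basis reduces to 0, so we have a Gröbner basis.
Inter-reduce: drop elements whose leading term is divisible by another's, tail-reduce, and make monic.
Reduced Gröbner basis: {u - 1, v + 3}.

The lex basis is triangular: the last element involves only v. Solving v + 3 = 0 gives v ∈ {-3}; substituting each value into the earlier elements determines the remaining variables.
  v = -3: the earlier basis element becomes u - 1 = 0, giving u = 1 — point (1, -3).
Check: every point annihilates each of the original generators.

{(1, -3)}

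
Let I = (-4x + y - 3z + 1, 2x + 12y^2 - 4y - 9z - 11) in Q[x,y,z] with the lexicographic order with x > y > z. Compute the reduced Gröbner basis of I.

f_1 = -4x + y - 3z + 1, LT = x.
f_2 = 2x + 12y^2 - 4y - 9z - 11, LT = x.

S(f_1,f_2): lcm = x. S = -6y^2 + 7/4y + 21/4z + 21/4.
  leading term y^2: no divisor's leading term divides it; move -6y^2 to the remainder.
  leading term y: no divisor's leading term divides it; move 7/4y to the remainder.
  leading term z: no divisor's leading term divides it; move 21/4z to the remainder.
  leading term 1: no divisor's leading term divides it; move 21/4 to the remainder.
  remainder -6y^2 + 7/4y + 21/4z + 21/4 ≠ 0; add g_3 = -6y^2 + 7/4y + 21/4z + 21/4 to the basis.

The other S-polynomials (S(f_1,g_3), S(f_2,g_3)) all reduce to 0 modulo the current basis, so we have a Gröbner basis.
Inter-reduce: drop elements whose leading term is divisible by another's, tail-reduce, and make monic.

G = {x - 1/4y + 3/4z - 1/4, y^2 - 7/24y - 7/8z - 7/8}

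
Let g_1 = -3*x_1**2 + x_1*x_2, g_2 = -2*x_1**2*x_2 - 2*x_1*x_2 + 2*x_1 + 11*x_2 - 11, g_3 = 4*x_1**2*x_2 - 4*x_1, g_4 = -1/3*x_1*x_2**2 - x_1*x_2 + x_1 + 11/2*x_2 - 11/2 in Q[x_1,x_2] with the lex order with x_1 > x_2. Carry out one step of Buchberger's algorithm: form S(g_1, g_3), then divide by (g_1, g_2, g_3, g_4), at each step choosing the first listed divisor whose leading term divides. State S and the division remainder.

S(g_1, g_3) = -1/3*x_1*x_2**2 + x_1; remainder on division = x_1*x_2 - 11/2*x_2 + 11/2.

lcm(LM(g_1), LM(g_3)) = x_1**2*x_2.
S = (lcm/LT(g_1))·g_1 − (lcm/LT(g_3))·g_3 = -1/3*x_1*x_2**2 + x_1.
Reduce S modulo (g_1, g_2, g_3, g_4) in that order:
  leading term x_1*x_2**2: subtract (1)·g_4 from -1/3*x_1*x_2**2 + x_1 → x_1*x_2 - 11/2*x_2 + 11/2
  leading term x_1*x_2: no divisor's leading term divides it; move x_1*x_2 to the remainder.
  leading term x_2: no divisor's leading term divides it; move -11/2*x_2 to the remainder.
  leading term 1: no divisor's leading term divides it; move 11/2 to the remainder.
The remainder x_1*x_2 - 11/2*x_2 + 11/2 is nonzero, so it would be added as the next basis element.
This is the inner loop of Buchberger's algorithm — each nonzero remainder becomes a new basis element.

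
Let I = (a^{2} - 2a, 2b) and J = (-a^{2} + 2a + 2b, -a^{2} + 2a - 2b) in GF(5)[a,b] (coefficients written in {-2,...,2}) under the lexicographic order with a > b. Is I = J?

Yes, the ideals are equal.

Since reduced Gröbner bases are canonical representatives of ideals under a given ordering, it suffices to compute and compare them.
Buchberger on the first generating set:
f_1 = a^{2} - 2a, LT = a^{2}.
f_2 = 2b, LT = b.

The S-polynomials (S(f_1,f_2)) all reduce to 0 modulo the current basis, so we have a Gröbner basis.
Inter-reduce: drop elements whose leading term is divisible by another's, tail-reduce, and make monic.
Reduced Gröbner basis: {a^{2} - 2a, b}.

Buchberger on the second generating set:
h_1 = -a^{2} + 2a + 2b, LT = a^{2}.
h_2 = -a^{2} + 2a - 2b, LT = a^{2}.

S(h_1,h_2): lcm = a^{2}. S = b.
  leading term b: no divisor's leading term divides it; move b to the remainder.
  remainder b ≠ 0; add k_3 = b to the basis.

The other S-polynomials (S(h_1,k_3), S(h_2,k_3)) all reduce to 0 modulo the current basis, so we have a Gröbner basis.
Inter-reduce: drop elements whose leading term is divisible by another's, tail-reduce, and make monic.
Reduced Gröbner basis: {a^{2} - 2a, b}.

Same reduced basis, so the two generating sets span the same ideal.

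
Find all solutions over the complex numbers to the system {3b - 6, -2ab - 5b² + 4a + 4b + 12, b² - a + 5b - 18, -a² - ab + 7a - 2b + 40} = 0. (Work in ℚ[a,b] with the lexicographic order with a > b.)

{(-4, 2)}

Compute a lex Gröbner basis by Buchberger's algorithm.
f_1 = 3b - 6, LT = b.
f_2 = -2ab + 4a - 5b² + 4b + 12, LT = ab.
f_3 = -a + b² + 5b - 18, LT = a.
f_4 = -a² - ab + 7a - 2b + 40, LT = a².

The S-polynomials (S(f_1,f_2), S(f_1,f_3), S(f_1,f_4), S(f_2,f_3), S(f_2,f_4), S(f_3,f_4)) all reduce to 0 modulo the current basis, so we have a Gröbner basis.
Inter-reduce: drop elements whose leading term is divisible by another's, tail-reduce, and make monic.
Reduced Gröbner basis: {a + 4, b - 2}.

A lex Gröbner basis eliminates variables successively. Here b - 2 depends only on b, with roots {2}; lifting each root through the earlier basis elements recovers the full solutions.
  b = 2: the earlier basis element becomes a + 4 = 0, giving a = -4 — point (-4, 2).
Check: every point annihilates each of the original generators.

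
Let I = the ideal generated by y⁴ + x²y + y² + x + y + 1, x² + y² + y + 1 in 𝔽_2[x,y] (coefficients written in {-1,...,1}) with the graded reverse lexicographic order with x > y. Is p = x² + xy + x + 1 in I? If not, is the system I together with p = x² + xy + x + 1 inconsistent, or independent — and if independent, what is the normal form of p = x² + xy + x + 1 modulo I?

First compute the reduced Gröbner basis of I by Buchberger's algorithm.
f_1 = y⁴ + x²y + y² + x + y + 1, LT = y⁴.
f_2 = x² + y² + y + 1, LT = x².

The S-polynomials (S(f_1,f_2)) all reduce to 0 modulo the current basis, so we have a Gröbner basis.
Inter-reduce: drop elements whose leading term is divisible by another's, tail-reduce, and make monic.
Reduced Gröbner basis: {y⁴ + y³ + x + 1, x² + y² + y + 1}.
Label its elements g_1 = y⁴ + y³ + x + 1, g_2 = x² + y² + y + 1.

Reduce p = x² + xy + x + 1 modulo G:
  leading term x²: subtract (1)·g_2 from x² + xy + x + 1 → xy + y² + x + y
  leading term xy: no divisor's leading term divides it; move xy to the remainder.
  leading term y²: no divisor's leading term divides it; move y² to the remainder.
  leading term x: no divisor's leading term divides it; move x to the remainder.
  leading term y: no divisor's leading term divides it; move y to the remainder.
  normal form = xy + y² + x + y.
The normal form is nonzero, so p ∉ I. Since p minus its normal form lies in I, I + (p) = I + (r) where r = xy + y² + x + y; decide whether this ideal is the whole ring.
Run Buchberger on G together with r (pairs among the g_i already reduce to 0 since G is a Gröbner basis):
g_1 = y⁴ + y³ + x + 1, LT = y⁴.
g_2 = x² + y² + y + 1, LT = x².
r = xy + y² + x + y, LT = xy.

S(g_1,r): lcm = xy⁴. S = y⁵ + y⁴ + x² + x.
  leading term y⁵: subtract (y)·g_1 from y⁵ + y⁴ + x² + x → x² + xy + x + y
  leading term x²: subtract (1)·g_2 from x² + xy + x + y → xy + y² + x + 1
  leading term xy: subtract (1)·r from xy + y² + x + 1 → y + 1
  leading term y: no divisor's leading term divides it; move y to the remainder.
  leading term 1: no divisor's leading term divides it; move 1 to the remainder.
  remainder y + 1 ≠ 0; add m_4 = y + 1 to the basis.

S(g_1,m_4): lcm = y⁴. S = x + 1.
  leading term x: no divisor's leading term divides it; move x to the remainder.
  leading term 1: no divisor's leading term divides it; move 1 to the remainder.
  remainder x + 1 ≠ 0; add m_5 = x + 1 to the basis.

The other S-polynomials (S(g_1,g_2), S(g_2,r), S(g_2,m_4), S(r,m_4), S(g_1,m_5), S(g_2,m_5), S(r,m_5), S(m_4,m_5)) all reduce to 0 modulo the current basis, so we have a Gröbner basis.
Inter-reduce: drop elements whose leading term is divisible by another's, tail-reduce, and make monic.
Reduced Gröbner basis: {x + 1, y + 1}.
The reduced Gröbner basis of I + (p) is {x + 1, y + 1} ≠ {1}, a proper ideal, so the enlarged system stays consistent: p is independent of I, with normal form xy + y² + x + y.

The remainder on division by a Gröbner basis is unique — it is the normal form.

x² + xy + x + 1 is independent of I; its normal form modulo I is xy + y² + x + y.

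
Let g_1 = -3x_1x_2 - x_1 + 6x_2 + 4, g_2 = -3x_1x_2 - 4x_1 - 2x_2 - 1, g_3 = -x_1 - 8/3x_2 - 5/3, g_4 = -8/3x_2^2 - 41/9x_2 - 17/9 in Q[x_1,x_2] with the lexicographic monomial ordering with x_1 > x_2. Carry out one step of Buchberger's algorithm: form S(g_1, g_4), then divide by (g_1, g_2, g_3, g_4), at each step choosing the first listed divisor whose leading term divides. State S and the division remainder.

S(g_1, g_4) = -11/8x_1x_2 - 17/24x_1 - 2x_2^2 - 4/3x_2; remainder on division = 0.

lcm(LM(g_1), LM(g_4)) = x_1x_2^2.
S = (lcm/LT(g_1))·g_1 − (lcm/LT(g_4))·g_4 = -11/8x_1x_2 - 17/24x_1 - 2x_2^2 - 4/3x_2.
Reduce S modulo (g_1, g_2, g_3, g_4) in that order:
  leading term x_1x_2: subtract (11/24)·g_1 from -11/8x_1x_2 - 17/24x_1 - 2x_2^2 - 4/3x_2 → -1/4x_1 - 2x_2^2 - 49/12x_2 - 11/6
  leading term x_1: subtract (1/4)·g_3 from -1/4x_1 - 2x_2^2 - 49/12x_2 - 11/6 → -2x_2^2 - 41/12x_2 - 17/12
  leading term x_2^2: subtract (3/4)·g_4 from -2x_2^2 - 41/12x_2 - 17/12 → 0
The remainder is 0, so this S-polynomial contributes no new basis element.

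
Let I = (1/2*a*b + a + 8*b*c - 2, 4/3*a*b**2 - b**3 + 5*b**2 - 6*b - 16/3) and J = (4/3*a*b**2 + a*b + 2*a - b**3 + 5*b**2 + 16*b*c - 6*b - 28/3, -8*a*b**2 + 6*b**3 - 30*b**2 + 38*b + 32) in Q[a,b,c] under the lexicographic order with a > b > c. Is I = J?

No, the ideals differ.

Equality of ideals is decidable: compute both reduced Gröbner bases (unique for the ordering) and check whether they agree.
Buchberger on the first generating set:
f_1 = 1/2*a*b + a + 8*b*c - 2, LT = a*b.
f_2 = 4/3*a*b**2 - b**3 + 5*b**2 - 6*b - 16/3, LT = a*b**2.

S(f_1,f_2): lcm = a*b**2. S = 2*a*b + 3/4*b**3 + 16*b**2*c - 15/4*b**2 + 1/2*b + 4.
  reduce S modulo (f_1, f_2):
  remainder -4*a + 3/4*b**3 + 16*b**2*c - 15/4*b**2 - 32*b*c + 1/2*b + 12 ≠ 0; add g_3 = -4*a + 3/4*b**3 + 16*b**2*c - 15/4*b**2 - 32*b*c + 1/2*b + 12 to the basis.

S(f_1,g_3): lcm = a*b. S = 2*a + 3/16*b**4 + 4*b**3*c - 15/16*b**3 - 8*b**2*c + 1/8*b**2 + 16*b*c + 3*b - 4.
  reduce S modulo (f_1, f_2, g_3):
  remainder 3/16*b**4 + 4*b**3*c - 9/16*b**3 - 7/4*b**2 + 13/4*b + 2 ≠ 0; add g_4 = 3/16*b**4 + 4*b**3*c - 9/16*b**3 - 7/4*b**2 + 13/4*b + 2 to the basis.

The other S-polynomials (S(f_2,g_3), S(f_1,g_4), S(f_2,g_4), S(g_3,g_4)) all reduce to 0 modulo the current basis, so we have a Gröbner basis.
Inter-reduce: drop elements whose leading term is divisible by another's, tail-reduce, and make monic.
Reduced Gröbner basis: {a - 3/16*b**3 - 4*b**2*c + 15/16*b**2 + 8*b*c - 1/8*b - 3, b**4 + 64/3*b**3*c - 3*b**3 - 28/3*b**2 + 52/3*b + 32/3}.

Buchberger on the second generating set:
h_1 = 4/3*a*b**2 + a*b + 2*a - b**3 + 5*b**2 + 16*b*c - 6*b - 28/3, LT = a*b**2.
h_2 = -8*a*b**2 + 6*b**3 - 30*b**2 + 38*b + 32, LT = a*b**2.

S(h_1,h_2): lcm = a*b**2. S = 3/4*a*b + 3/2*a + 12*b*c + 1/4*b - 3.
  reduce S modulo (h_1, h_2):
  remainder 3/4*a*b + 3/2*a + 12*b*c + 1/4*b - 3 ≠ 0; add k_3 = 3/4*a*b + 3/2*a + 12*b*c + 1/4*b - 3 to the basis.

S(h_1,k_3): lcm = a*b**2. S = -5/4*a*b + 3/2*a - 3/4*b**3 - 16*b**2*c + 41/12*b**2 + 12*b*c - 1/2*b - 7.
  reduce S modulo (h_1, h_2, k_3):
  remainder 4*a - 3/4*b**3 - 16*b**2*c + 41/12*b**2 + 32*b*c - 1/12*b - 12 ≠ 0; add k_4 = 4*a - 3/4*b**3 - 16*b**2*c + 41/12*b**2 + 32*b*c - 1/12*b - 12 to the basis.

S(h_1,k_4): lcm = a*b**2. S = 3/4*a*b + 3/2*a + 3/16*b**5 + 4*b**4*c - 41/48*b**4 - 8*b**3*c - 35/48*b**3 + 27/4*b**2 + 12*b*c - 9/2*b - 7.
  reduce S modulo (h_1, h_2, k_3, k_4):
  remainder 3/16*b**5 + 4*b**4*c - 41/48*b**4 - 8*b**3*c - 35/48*b**3 + 27/4*b**2 - 19/4*b - 4 ≠ 0; add k_5 = 3/16*b**5 + 4*b**4*c - 41/48*b**4 - 8*b**3*c - 35/48*b**3 + 27/4*b**2 - 19/4*b - 4 to the basis.

S(k_3,k_4): lcm = a*b. S = 2*a + 3/16*b**4 + 4*b**3*c - 41/48*b**3 - 8*b**2*c + 1/48*b**2 + 16*b*c + 10/3*b - 4.
  reduce S modulo (h_1, h_2, k_3, k_4, k_5):
  remainder 3/16*b**4 + 4*b**3*c - 23/48*b**3 - 27/16*b**2 + 27/8*b + 2 ≠ 0; add k_6 = 3/16*b**4 + 4*b**3*c - 23/48*b**3 - 27/16*b**2 + 27/8*b + 2 to the basis.

The other S-polynomials (S(h_2,k_3), S(h_2,k_4), S(h_1,k_5), S(h_2,k_5), S(k_3,k_5), S(k_4,k_5), S(h_1,k_6), S(h_2,k_6), S(k_3,k_6), S(k_4,k_6), S(k_5,k_6)) all reduce to 0 modulo the current basis, so we have a Gröbner basis.
Inter-reduce: drop elements whose leading term is divisible by another's, tail-reduce, and make monic.
Reduced Gröbner basis: {a - 3/16*b**3 - 4*b**2*c + 41/48*b**2 + 8*b*c - 1/48*b - 3, b**4 + 64/3*b**3*c - 23/9*b**3 - 9*b**2 + 18*b + 32/3}.

These differ, so the ideals are not equal.
The same test decides containment: I ⊆ J iff every generator of I reduces to 0 modulo a Gröbner basis of J.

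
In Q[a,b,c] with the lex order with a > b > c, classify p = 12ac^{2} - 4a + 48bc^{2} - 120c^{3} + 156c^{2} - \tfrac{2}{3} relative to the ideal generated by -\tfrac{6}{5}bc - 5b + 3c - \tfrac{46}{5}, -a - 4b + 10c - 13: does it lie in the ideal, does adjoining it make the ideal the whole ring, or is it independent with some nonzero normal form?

First compute the reduced Gröbner basis of I by Buchberger's algorithm.
f_1 = -\tfrac{6}{5}bc - 5b + 3c - \tfrac{46}{5}, LT = bc.
f_2 = -a - 4b + 10c - 13, LT = a.

The S-polynomials (S(f_1,f_2)) all reduce to 0 modulo the current basis, so we have a Gröbner basis.
Inter-reduce: drop elements whose leading term is divisible by another's, tail-reduce, and make monic.
Reduced Gröbner basis: {a + 4b - 10c + 13, bc + \tfrac{25}{6}b - \tfrac{5}{2}c + \tfrac{23}{3}}.
Label its elements g_1 = a + 4b - 10c + 13, g_2 = bc + \tfrac{25}{6}b - \tfrac{5}{2}c + \tfrac{23}{3}.

Reduce p = 12ac^{2} - 4a + 48bc^{2} - 120c^{3} + 156c^{2} - \tfrac{2}{3} modulo G:
  leading term ac^{2}: subtract (12c^{2})·g_1 from 12ac^{2} - 4a + 48bc^{2} - 120c^{3} + 156c^{2} - \tfrac{2}{3} → -4a - \tfrac{2}{3}
  leading term a: subtract (-4)·g_1 from -4a - \tfrac{2}{3} → 16b - 40c + \tfrac{154}{3}
  leading term b: no divisor's leading term divides it; move 16b to the remainder.
  leading term c: no divisor's leading term divides it; move -40c to the remainder.
  leading term 1: no divisor's leading term divides it; move \tfrac{154}{3} to the remainder.
  normal form = 16b - 40c + \tfrac{154}{3}.
The normal form is nonzero, so p ∉ I. Since p minus its normal form lies in I, I + (p) = I + (r) where r = 16b - 40c + \tfrac{154}{3}; decide whether this ideal is the whole ring.
Run Buchberger on G together with r (pairs among the g_i already reduce to 0 since G is a Gröbner basis):
g_1 = a + 4b - 10c + 13, LT = a.
g_2 = bc + \tfrac{25}{6}b - \tfrac{5}{2}c + \tfrac{23}{3}, LT = bc.
r = 16b - 40c + \tfrac{154}{3}, LT = b.

S(g_2,r): lcm = bc. S = \tfrac{25}{6}b + \tfrac{5}{2}c^{2} - \tfrac{137}{24}c + \tfrac{23}{3}.
  leading term b: subtract (\tfrac{25}{96})·r from \tfrac{25}{6}b + \tfrac{5}{2}c^{2} - \tfrac{137}{24}c + \tfrac{23}{3} → \tfrac{5}{2}c^{2} + \tfrac{113}{24}c - \tfrac{821}{144}
  leading term c^{2}: no divisor's leading term divides it; move \tfrac{5}{2}c^{2} to the remainder.
  leading term c: no divisor's leading term divides it; move \tfrac{113}{24}c to the remainder.
  leading term 1: no divisor's leading term divides it; move -\tfrac{821}{144} to the remainder.
  remainder \tfrac{5}{2}c^{2} + \tfrac{113}{24}c - \tfrac{821}{144} ≠ 0; add m_4 = \tfrac{5}{2}c^{2} + \tfrac{113}{24}c - \tfrac{821}{144} to the basis.

The other S-polynomials (S(g_1,g_2), S(g_1,r), S(g_1,m_4), S(g_2,m_4), S(r,m_4)) all reduce to 0 modulo the current basis, so we have a Gröbner basis.
Inter-reduce: drop elements whose leading term is divisible by another's, tail-reduce, and make monic.
Reduced Gröbner basis: {a + \tfrac{1}{6}, b - \tfrac{5}{2}c + \tfrac{77}{24}, c^{2} + \tfrac{113}{60}c - \tfrac{821}{360}}.
The reduced Gröbner basis of I + (p) is {a + \tfrac{1}{6}, b - \tfrac{5}{2}c + \tfrac{77}{24}, c^{2} + \tfrac{113}{60}c - \tfrac{821}{360}} ≠ {1}, a proper ideal, so the enlarged system stays consistent: p is independent of I, with normal form 16b - 40c + \tfrac{154}{3}.

12ac^{2} - 4a + 48bc^{2} - 120c^{3} + 156c^{2} - \tfrac{2}{3} is independent of I; its normal form modulo I is 16b - 40c + \tfrac{154}{3}.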